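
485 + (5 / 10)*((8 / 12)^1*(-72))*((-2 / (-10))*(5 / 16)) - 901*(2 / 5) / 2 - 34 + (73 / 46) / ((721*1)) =22329192 / 82915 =269.30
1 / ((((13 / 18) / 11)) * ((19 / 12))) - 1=2129 / 247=8.62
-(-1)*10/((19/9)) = 90/19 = 4.74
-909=-909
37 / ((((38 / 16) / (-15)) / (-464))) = 2060160 / 19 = 108429.47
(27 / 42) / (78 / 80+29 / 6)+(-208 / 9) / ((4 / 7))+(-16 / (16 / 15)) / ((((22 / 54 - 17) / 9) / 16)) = 89.84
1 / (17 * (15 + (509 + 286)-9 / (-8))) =8 / 110313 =0.00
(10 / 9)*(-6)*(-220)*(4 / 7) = 838.10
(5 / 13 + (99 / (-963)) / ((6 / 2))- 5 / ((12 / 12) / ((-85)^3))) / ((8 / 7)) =89696037109 / 33384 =2686797.18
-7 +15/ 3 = -2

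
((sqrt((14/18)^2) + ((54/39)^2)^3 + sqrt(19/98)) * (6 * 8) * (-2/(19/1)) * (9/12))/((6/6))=-2719181432/91709371 - 36 * sqrt(38)/133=-31.32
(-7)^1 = -7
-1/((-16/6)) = 3/8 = 0.38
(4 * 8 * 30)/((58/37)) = 17760/29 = 612.41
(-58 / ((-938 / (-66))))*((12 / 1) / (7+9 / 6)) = -45936 / 7973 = -5.76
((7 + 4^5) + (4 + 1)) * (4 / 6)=690.67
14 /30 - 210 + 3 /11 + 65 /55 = -34333 /165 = -208.08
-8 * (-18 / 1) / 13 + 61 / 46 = 7417 / 598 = 12.40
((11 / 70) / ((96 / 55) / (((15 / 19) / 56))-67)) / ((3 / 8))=2420 / 328083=0.01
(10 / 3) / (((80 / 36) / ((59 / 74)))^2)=93987 / 219040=0.43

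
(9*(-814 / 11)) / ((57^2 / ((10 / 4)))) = -185 / 361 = -0.51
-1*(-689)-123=566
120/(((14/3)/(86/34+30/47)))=455580/5593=81.46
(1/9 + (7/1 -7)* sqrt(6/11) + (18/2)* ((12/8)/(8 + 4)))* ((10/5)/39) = 89/1404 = 0.06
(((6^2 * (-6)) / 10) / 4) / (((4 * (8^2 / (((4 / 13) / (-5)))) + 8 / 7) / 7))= 441 / 48520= 0.01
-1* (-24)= 24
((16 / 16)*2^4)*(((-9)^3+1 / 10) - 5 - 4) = -59032 / 5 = -11806.40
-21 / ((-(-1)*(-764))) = 21 / 764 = 0.03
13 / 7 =1.86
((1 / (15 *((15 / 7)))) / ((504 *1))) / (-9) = -1 / 145800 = -0.00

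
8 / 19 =0.42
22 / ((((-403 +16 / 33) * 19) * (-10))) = 0.00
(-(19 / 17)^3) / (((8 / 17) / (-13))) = 38.57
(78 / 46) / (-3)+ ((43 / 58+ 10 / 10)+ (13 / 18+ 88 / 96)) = 2.82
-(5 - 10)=5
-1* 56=-56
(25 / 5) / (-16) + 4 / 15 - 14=-3371 / 240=-14.05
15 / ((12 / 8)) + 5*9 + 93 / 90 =56.03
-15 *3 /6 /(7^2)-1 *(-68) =6649 /98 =67.85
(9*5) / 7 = 6.43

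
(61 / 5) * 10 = 122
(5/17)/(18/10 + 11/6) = 150/1853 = 0.08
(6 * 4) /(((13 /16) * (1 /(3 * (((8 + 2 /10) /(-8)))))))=-5904 /65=-90.83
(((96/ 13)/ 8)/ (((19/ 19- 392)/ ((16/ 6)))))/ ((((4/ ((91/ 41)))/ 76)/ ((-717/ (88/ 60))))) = 22886640/ 176341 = 129.79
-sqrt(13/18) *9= -3 *sqrt(26)/2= -7.65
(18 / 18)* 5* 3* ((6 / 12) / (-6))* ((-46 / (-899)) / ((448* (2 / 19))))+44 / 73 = 70724847 / 117603584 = 0.60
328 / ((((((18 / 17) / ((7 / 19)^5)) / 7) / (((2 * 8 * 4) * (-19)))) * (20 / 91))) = -477575879872 / 5864445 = -81435.82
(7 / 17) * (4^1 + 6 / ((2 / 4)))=112 / 17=6.59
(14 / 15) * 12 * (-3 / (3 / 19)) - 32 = -1224 / 5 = -244.80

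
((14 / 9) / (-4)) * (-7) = 2.72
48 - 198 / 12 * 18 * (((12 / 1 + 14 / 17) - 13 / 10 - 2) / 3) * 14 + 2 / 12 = -6707237 / 510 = -13151.45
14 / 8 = 7 / 4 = 1.75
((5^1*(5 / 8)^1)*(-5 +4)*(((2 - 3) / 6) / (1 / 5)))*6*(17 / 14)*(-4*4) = -2125 / 7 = -303.57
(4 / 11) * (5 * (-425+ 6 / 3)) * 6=-50760 / 11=-4614.55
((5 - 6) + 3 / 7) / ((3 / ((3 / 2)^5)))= -81 / 56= -1.45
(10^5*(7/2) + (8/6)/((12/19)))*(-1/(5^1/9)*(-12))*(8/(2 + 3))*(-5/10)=-151200912/25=-6048036.48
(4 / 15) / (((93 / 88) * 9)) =352 / 12555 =0.03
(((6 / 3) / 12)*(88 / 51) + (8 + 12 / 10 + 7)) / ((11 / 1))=12613 / 8415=1.50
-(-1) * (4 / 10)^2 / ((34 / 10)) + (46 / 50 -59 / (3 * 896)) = 0.95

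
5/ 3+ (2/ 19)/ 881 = 83701/ 50217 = 1.67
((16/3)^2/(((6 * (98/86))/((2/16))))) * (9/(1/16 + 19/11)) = 121088/46305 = 2.62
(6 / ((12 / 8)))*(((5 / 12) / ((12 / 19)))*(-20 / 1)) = -475 / 9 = -52.78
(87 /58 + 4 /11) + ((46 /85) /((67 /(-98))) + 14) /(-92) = 2478332 /1440835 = 1.72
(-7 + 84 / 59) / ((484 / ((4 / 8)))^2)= -329 / 55284416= -0.00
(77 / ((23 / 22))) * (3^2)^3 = 1234926 / 23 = 53692.43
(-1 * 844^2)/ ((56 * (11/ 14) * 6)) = -89042/ 33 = -2698.24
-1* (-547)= 547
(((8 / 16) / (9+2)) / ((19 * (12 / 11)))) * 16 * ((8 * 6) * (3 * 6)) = 576 / 19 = 30.32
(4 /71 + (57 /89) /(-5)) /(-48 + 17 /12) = 27204 /17661605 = 0.00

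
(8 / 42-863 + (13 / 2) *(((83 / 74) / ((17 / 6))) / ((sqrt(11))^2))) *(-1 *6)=250662745 / 48433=5175.45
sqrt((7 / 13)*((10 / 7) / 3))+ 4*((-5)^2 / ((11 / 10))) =sqrt(390) / 39+ 1000 / 11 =91.42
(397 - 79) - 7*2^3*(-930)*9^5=3075272238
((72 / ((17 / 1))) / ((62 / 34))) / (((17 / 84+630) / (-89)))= -538272 / 1641047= -0.33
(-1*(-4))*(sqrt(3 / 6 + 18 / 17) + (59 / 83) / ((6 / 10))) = 9.73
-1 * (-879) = 879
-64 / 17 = -3.76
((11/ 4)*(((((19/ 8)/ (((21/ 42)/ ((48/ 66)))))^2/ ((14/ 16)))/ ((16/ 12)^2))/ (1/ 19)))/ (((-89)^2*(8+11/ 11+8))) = 61731/ 20737178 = 0.00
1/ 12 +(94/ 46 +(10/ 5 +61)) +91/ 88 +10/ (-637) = 255840653/ 3867864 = 66.15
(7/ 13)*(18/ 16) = 63/ 104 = 0.61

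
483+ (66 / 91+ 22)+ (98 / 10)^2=1369016 / 2275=601.77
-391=-391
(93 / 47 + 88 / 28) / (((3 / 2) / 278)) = 936860 / 987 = 949.20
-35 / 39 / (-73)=35 / 2847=0.01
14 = 14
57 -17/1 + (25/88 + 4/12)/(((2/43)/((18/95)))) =355427/8360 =42.52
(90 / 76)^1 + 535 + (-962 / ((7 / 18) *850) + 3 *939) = 378748471 / 113050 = 3350.27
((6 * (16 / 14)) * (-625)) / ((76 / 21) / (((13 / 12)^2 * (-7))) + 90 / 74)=-437710000 / 79223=-5525.04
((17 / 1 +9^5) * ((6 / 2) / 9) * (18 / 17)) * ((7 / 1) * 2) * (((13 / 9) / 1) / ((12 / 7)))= 37625042 / 153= 245915.31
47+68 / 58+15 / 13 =18596 / 377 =49.33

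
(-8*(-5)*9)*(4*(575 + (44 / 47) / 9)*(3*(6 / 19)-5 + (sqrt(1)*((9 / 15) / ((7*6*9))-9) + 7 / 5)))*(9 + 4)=-125434527.91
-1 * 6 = -6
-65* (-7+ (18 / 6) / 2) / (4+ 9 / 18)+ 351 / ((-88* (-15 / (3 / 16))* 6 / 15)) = 2016599 / 25344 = 79.57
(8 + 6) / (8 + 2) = 7 / 5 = 1.40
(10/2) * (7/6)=35/6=5.83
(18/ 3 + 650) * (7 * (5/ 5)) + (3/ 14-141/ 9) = 192215/ 42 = 4576.55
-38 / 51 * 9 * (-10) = 1140 / 17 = 67.06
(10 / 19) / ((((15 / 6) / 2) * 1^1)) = 8 / 19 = 0.42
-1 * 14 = -14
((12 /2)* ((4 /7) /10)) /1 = 12 /35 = 0.34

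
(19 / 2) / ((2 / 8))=38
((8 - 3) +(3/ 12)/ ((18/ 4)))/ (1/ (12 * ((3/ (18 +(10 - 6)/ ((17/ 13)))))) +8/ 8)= 3.19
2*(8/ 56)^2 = 2/ 49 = 0.04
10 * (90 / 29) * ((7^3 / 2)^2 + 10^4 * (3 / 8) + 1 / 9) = 29846125 / 29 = 1029176.72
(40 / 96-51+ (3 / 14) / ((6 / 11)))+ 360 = 6506 / 21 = 309.81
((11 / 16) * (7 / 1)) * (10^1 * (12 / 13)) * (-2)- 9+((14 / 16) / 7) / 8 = -97.83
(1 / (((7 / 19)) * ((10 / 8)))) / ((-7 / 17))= -1292 / 245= -5.27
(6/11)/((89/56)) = 336/979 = 0.34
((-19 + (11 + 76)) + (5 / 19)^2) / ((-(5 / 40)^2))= -4356.43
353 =353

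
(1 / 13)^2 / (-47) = -1 / 7943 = -0.00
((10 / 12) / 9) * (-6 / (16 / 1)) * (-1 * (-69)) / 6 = -115 / 288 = -0.40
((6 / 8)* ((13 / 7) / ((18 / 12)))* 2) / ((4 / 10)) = 4.64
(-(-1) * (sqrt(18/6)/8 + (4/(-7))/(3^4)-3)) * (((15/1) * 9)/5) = -1705/21 + 27 * sqrt(3)/8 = -75.34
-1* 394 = -394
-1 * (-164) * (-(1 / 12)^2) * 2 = -41 / 18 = -2.28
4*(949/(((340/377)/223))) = 79783379/85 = 938627.99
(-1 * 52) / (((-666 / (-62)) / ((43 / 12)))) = -17329 / 999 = -17.35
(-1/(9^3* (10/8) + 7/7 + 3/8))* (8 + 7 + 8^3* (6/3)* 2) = -16504/7301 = -2.26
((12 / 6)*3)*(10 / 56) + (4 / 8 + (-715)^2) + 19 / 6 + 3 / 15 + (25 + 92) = 107382857 / 210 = 511346.94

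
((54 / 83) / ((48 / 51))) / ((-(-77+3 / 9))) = 1377 / 152720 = 0.01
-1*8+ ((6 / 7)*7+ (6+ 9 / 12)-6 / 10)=83 / 20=4.15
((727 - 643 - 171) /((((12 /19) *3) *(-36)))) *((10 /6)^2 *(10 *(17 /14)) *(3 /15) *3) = 234175 /9072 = 25.81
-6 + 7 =1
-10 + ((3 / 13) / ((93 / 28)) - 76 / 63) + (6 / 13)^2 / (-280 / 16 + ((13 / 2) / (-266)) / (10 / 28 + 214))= -45331697330 / 4065972183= -11.15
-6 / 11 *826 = -4956 / 11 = -450.55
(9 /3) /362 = 3 /362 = 0.01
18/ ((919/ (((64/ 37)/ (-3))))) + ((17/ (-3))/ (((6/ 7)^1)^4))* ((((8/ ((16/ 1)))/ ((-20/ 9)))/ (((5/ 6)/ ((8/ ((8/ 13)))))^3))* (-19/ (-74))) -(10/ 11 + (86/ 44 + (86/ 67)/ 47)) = 54169874104524471/ 23556598340000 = 2299.56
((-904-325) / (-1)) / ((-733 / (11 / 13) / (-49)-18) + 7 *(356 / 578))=191442559 / 621597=307.99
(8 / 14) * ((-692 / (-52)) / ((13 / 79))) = 54668 / 1183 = 46.21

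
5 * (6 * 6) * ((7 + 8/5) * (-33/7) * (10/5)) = -102168/7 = -14595.43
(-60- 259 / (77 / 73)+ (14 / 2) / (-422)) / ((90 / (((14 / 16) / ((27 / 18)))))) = -9928933 / 5013360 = -1.98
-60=-60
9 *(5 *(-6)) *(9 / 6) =-405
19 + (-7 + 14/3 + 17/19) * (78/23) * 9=-10885/437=-24.91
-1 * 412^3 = -69934528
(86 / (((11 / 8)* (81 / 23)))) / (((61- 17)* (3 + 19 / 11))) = 989 / 11583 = 0.09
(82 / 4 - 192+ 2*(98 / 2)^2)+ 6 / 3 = 9265 / 2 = 4632.50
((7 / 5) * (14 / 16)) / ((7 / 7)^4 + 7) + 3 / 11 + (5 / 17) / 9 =246947 / 538560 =0.46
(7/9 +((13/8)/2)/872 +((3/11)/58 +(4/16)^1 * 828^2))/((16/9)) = 6865502464523/71211008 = 96410.69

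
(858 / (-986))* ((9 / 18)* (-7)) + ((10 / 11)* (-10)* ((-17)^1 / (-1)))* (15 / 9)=-8281901 / 32538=-254.53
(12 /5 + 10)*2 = 24.80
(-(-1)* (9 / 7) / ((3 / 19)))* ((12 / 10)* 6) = 2052 / 35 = 58.63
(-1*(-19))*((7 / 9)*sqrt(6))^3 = 131.39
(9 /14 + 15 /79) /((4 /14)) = 921 /316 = 2.91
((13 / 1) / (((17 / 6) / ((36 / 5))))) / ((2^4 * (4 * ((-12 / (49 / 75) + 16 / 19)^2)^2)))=263697395523471 / 48190751546976020480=0.00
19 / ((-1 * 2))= -19 / 2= -9.50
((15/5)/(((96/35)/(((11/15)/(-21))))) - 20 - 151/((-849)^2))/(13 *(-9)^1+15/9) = 462198451/2660236224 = 0.17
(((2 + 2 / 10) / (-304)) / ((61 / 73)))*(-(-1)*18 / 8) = -7227 / 370880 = -0.02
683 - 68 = 615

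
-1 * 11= -11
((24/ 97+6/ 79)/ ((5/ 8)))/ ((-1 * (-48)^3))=413/ 88277760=0.00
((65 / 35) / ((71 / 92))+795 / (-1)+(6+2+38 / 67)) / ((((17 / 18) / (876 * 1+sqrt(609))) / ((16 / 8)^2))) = -1646639310240 / 566083 - 1879725240 * sqrt(609) / 566083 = -2990775.26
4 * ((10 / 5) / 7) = 8 / 7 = 1.14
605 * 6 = 3630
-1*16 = -16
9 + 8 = 17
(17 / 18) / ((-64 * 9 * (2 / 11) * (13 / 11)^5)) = -30116537 / 7699131648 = -0.00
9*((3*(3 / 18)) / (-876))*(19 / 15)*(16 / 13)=-38 / 4745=-0.01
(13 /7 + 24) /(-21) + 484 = 482.77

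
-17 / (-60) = 17 / 60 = 0.28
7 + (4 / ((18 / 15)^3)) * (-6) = -62 / 9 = -6.89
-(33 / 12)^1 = -11 / 4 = -2.75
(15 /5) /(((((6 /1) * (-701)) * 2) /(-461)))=461 /2804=0.16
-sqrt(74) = -8.60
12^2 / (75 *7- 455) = 72 / 35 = 2.06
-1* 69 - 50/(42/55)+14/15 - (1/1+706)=-29419/35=-840.54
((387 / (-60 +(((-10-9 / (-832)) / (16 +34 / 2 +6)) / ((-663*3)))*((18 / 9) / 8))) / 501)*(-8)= 6195750912 / 60156386461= 0.10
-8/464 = -1/58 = -0.02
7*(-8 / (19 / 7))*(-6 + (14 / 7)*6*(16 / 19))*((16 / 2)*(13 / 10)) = -1589952 / 1805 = -880.86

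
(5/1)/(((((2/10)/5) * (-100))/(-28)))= 35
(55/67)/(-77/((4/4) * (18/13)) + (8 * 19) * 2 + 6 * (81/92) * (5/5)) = 2277/703634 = 0.00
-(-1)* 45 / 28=1.61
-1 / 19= -0.05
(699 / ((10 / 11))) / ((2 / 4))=7689 / 5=1537.80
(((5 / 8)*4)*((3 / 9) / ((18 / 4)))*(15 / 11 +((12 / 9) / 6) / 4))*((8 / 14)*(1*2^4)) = 44960 / 18711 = 2.40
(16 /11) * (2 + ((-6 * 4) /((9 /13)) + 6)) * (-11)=1280 /3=426.67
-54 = -54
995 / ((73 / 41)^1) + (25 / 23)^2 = 21626180 / 38617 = 560.02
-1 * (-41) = 41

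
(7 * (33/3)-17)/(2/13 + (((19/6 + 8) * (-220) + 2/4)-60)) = -4680/196249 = -0.02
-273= -273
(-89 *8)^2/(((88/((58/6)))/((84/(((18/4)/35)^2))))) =252128598400/891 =282972613.24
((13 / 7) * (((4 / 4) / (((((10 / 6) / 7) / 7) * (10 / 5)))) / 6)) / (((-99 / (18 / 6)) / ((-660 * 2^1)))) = 182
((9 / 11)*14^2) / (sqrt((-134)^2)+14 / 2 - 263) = -882 / 671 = -1.31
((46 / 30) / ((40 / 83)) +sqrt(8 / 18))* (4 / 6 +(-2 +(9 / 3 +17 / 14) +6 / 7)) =362513 / 25200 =14.39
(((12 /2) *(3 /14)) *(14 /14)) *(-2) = -18 /7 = -2.57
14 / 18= 7 / 9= 0.78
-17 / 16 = -1.06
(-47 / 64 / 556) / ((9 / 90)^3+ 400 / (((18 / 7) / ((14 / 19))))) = -1004625 / 87181560608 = -0.00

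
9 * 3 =27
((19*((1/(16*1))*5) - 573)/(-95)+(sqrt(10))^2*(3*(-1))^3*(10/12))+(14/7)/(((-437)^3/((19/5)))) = -76963733403/351382960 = -219.03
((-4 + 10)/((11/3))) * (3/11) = 54/121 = 0.45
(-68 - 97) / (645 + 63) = -55 / 236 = -0.23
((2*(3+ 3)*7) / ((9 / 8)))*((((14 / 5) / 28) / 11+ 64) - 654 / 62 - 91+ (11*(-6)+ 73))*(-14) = 54429984 / 1705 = 31923.74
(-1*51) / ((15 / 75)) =-255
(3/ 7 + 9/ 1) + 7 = 115/ 7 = 16.43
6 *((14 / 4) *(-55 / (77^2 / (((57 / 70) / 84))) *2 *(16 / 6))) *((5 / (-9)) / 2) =95 / 33957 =0.00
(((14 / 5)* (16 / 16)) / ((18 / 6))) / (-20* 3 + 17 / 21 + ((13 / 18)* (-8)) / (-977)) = -287238 / 18214345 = -0.02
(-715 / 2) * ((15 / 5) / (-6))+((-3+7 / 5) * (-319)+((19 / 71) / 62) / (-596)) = 9040242039 / 13117960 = 689.15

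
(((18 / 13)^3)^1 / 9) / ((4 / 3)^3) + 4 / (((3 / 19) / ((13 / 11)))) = 17437259 / 580008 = 30.06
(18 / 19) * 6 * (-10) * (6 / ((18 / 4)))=-75.79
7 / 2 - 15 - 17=-57 / 2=-28.50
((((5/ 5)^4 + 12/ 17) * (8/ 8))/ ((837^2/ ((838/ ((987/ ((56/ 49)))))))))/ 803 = 194416/ 66073996397871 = 0.00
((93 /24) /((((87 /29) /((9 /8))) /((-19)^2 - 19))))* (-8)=-15903 /4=-3975.75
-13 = -13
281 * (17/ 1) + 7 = 4784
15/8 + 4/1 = 47/8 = 5.88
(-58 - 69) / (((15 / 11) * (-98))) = 1397 / 1470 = 0.95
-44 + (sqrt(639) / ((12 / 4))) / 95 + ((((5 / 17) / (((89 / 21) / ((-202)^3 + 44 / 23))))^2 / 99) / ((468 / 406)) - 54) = sqrt(71) / 95 + 62682062842260666 / 21861983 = 2867171877.51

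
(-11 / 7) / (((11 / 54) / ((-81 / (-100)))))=-2187 / 350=-6.25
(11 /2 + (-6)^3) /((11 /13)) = -5473 /22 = -248.77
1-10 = -9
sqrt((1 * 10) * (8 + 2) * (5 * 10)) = 50 * sqrt(2) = 70.71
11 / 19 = 0.58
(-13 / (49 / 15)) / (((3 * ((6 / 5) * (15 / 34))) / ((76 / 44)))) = -20995 / 4851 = -4.33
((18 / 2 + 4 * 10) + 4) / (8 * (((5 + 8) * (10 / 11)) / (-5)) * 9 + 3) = -583 / 1839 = -0.32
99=99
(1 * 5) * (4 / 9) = 20 / 9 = 2.22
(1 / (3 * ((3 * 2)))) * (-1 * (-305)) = 305 / 18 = 16.94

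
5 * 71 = 355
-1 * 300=-300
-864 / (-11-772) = 32 / 29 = 1.10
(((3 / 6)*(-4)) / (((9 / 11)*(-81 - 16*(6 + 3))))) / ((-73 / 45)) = -0.01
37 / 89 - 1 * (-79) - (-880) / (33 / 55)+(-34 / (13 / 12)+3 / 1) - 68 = 5031901 / 3471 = 1449.70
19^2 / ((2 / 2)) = 361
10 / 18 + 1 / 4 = 29 / 36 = 0.81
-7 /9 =-0.78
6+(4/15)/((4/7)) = 97/15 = 6.47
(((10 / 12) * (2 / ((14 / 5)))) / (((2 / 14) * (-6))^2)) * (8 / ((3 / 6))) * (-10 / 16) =-875 / 108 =-8.10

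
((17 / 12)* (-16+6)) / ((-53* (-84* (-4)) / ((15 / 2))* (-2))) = -425 / 142464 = -0.00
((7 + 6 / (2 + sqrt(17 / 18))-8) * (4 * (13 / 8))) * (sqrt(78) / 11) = -234 * sqrt(663) / 605 + 2093 * sqrt(78) / 1210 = 5.32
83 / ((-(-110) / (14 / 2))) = 581 / 110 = 5.28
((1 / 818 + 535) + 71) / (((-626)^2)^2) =495709 / 125617641889568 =0.00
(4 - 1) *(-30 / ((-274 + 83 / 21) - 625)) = 945 / 9398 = 0.10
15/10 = 3/2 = 1.50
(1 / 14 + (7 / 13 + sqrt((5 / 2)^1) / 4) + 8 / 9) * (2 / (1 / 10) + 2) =11 * sqrt(10) / 4 + 27005 / 819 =41.67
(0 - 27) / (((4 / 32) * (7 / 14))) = -432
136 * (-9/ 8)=-153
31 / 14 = 2.21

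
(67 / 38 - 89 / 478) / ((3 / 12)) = 28644 / 4541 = 6.31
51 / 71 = 0.72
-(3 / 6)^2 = -1 / 4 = -0.25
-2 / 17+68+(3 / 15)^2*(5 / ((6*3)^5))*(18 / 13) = 7874249777 / 115998480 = 67.88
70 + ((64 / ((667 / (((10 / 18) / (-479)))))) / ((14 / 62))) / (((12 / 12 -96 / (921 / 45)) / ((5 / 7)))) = 70.00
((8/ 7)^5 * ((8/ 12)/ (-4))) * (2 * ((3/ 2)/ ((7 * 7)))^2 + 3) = -0.98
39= 39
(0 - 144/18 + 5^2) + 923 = 940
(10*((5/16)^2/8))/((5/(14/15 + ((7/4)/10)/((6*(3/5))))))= 3535/147456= 0.02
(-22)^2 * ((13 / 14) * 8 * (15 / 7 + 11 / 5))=15614.43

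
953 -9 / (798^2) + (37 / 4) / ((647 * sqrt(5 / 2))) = 37 * sqrt(10) / 12940 + 67430467 / 70756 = 953.01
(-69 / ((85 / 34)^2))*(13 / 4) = -897 / 25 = -35.88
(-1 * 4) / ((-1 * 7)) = 4 / 7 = 0.57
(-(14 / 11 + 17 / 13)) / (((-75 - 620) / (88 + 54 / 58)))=951651 / 2882165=0.33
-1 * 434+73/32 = -13815/32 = -431.72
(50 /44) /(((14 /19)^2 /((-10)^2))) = 225625 /1078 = 209.30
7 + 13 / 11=90 / 11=8.18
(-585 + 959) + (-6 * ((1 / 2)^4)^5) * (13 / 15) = 980418547 / 2621440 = 374.00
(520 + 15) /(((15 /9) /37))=11877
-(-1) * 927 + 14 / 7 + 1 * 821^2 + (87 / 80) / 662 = 35746411287 / 52960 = 674970.00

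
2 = 2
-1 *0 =0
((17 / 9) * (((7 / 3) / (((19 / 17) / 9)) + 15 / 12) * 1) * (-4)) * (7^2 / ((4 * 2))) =-1268659 / 1368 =-927.38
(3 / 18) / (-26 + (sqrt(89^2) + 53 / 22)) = 11 / 4317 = 0.00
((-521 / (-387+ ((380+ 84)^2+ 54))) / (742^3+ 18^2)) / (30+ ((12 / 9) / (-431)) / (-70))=-3368265 / 17032021569426661616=-0.00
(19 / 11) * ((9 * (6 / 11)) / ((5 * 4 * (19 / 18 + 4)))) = 4617 / 55055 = 0.08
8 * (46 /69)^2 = 32 /9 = 3.56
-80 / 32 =-5 / 2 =-2.50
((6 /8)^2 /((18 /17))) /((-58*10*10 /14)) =-119 /92800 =-0.00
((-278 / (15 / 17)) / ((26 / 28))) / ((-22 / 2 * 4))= 16541 / 2145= 7.71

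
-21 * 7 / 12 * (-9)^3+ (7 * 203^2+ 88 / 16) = 1189595 / 4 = 297398.75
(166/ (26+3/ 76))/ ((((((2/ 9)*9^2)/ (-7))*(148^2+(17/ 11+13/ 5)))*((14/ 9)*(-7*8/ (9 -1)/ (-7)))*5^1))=-17347/ 1192296046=-0.00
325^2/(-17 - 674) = -152.86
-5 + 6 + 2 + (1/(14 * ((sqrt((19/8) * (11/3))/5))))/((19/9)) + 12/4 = 45 * sqrt(1254)/27797 + 6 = 6.06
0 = 0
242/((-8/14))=-847/2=-423.50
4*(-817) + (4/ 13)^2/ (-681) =-376110868/ 115089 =-3268.00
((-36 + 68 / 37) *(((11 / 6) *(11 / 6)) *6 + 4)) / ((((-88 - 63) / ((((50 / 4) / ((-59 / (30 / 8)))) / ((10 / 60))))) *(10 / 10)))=-8591250 / 329633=-26.06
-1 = -1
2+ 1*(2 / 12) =13 / 6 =2.17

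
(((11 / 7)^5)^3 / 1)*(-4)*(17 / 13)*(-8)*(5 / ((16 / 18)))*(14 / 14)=12782379398411892060 / 61718299629259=207108.42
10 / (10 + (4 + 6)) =1 / 2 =0.50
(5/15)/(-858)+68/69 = 58321/59202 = 0.99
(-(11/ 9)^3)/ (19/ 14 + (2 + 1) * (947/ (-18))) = 9317/ 798498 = 0.01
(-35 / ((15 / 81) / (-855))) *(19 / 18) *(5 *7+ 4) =13304655 / 2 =6652327.50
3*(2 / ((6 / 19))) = 19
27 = 27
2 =2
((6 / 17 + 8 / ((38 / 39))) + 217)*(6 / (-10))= -218571 / 1615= -135.34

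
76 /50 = 38 /25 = 1.52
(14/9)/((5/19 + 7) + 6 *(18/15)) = 665/6183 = 0.11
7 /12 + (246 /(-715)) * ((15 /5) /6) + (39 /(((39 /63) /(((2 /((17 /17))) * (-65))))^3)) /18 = -172161986471 /8580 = -20065499.59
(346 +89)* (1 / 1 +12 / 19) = 13485 / 19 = 709.74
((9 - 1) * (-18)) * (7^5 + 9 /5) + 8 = -12102296 /5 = -2420459.20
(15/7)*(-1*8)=-120/7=-17.14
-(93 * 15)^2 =-1946025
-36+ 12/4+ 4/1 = -29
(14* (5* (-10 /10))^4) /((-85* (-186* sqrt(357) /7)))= 875* sqrt(357) /80631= 0.21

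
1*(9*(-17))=-153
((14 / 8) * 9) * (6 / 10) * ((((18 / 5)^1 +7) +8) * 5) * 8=35154 / 5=7030.80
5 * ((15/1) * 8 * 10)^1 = 6000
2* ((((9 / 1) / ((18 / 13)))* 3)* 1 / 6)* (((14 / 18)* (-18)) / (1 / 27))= -2457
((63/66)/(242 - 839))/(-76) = 7/332728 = 0.00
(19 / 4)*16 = 76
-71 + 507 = 436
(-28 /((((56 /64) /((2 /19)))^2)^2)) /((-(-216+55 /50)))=-2621440 /96060521347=-0.00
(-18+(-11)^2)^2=10609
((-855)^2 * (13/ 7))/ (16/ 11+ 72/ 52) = 478175.75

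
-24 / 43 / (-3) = 8 / 43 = 0.19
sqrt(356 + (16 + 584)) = 2* sqrt(239) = 30.92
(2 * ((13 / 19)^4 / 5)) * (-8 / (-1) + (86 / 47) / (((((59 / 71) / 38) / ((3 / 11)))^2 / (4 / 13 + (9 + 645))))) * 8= 1684685843423859328 / 12899463847435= 130601.23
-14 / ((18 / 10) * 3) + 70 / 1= 1820 / 27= 67.41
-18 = -18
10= 10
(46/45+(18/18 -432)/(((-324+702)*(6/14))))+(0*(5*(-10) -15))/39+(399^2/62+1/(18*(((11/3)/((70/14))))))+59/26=4611331772/1795365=2568.46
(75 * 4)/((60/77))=385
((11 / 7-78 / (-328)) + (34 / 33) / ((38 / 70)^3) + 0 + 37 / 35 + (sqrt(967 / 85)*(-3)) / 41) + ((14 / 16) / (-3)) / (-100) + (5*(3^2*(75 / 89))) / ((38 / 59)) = 105128435502203 / 1541755045600-3*sqrt(82195) / 3485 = 67.94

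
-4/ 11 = -0.36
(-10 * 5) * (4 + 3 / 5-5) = 20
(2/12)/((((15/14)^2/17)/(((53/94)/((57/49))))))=2163301/1808325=1.20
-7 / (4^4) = -7 / 256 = -0.03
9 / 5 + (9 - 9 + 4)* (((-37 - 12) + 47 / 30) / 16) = -1207 / 120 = -10.06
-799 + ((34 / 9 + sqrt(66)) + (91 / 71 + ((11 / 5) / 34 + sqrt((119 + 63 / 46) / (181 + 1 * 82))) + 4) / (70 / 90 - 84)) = -64707584521 / 81363870 - 9 * sqrt(1367074) / 1294486 + sqrt(66) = -787.17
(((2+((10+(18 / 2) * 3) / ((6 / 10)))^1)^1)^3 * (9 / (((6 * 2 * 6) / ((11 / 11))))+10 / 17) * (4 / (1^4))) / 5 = 675883487 / 4590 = 147251.30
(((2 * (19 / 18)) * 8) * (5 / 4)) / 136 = 95 / 612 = 0.16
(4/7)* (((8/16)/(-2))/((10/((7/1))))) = -1/10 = -0.10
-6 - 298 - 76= -380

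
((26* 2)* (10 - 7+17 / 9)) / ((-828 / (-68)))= 38896 / 1863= 20.88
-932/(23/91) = -84812/23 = -3687.48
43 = 43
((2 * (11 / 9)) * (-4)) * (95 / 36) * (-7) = 14630 / 81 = 180.62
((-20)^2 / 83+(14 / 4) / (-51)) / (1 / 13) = 522847 / 8466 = 61.76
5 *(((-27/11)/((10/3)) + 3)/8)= 249/176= 1.41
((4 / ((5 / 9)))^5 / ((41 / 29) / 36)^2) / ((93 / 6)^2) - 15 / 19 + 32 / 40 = 5008724922010561 / 95916809375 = 52219.47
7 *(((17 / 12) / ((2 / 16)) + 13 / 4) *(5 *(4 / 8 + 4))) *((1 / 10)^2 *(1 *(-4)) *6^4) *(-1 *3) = 357210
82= 82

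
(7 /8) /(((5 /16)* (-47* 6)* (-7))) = 0.00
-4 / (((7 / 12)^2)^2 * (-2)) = 41472 / 2401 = 17.27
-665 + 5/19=-12630/19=-664.74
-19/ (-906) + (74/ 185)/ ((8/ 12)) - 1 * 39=-173857/ 4530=-38.38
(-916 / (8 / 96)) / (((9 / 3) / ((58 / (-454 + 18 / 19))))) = 126179 / 269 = 469.07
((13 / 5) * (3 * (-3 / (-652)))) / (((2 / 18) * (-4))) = -1053 / 13040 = -0.08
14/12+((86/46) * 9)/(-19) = 737/2622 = 0.28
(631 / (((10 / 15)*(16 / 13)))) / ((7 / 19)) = 2087.37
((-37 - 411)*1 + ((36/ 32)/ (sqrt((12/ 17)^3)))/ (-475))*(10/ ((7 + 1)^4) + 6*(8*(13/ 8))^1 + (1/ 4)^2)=-1119139/ 32 - 2717909*sqrt(51)/ 62259200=-34973.41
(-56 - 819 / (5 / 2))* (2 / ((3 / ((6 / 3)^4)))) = -61376 / 15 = -4091.73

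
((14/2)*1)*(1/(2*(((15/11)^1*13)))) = 77/390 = 0.20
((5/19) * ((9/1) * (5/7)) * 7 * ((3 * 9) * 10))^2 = 3690562500/361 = 10223164.82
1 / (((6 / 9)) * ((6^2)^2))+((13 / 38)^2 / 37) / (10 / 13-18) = 314677 / 323132544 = 0.00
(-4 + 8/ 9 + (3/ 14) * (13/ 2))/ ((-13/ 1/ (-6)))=-433/ 546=-0.79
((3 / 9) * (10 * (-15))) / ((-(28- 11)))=50 / 17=2.94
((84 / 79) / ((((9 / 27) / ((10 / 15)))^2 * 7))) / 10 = 24 / 395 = 0.06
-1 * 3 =-3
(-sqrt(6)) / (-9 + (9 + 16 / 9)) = -9 * sqrt(6) / 16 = -1.38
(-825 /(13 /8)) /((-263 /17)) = 112200 /3419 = 32.82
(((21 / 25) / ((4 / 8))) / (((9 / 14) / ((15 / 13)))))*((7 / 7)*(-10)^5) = -3920000 / 13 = -301538.46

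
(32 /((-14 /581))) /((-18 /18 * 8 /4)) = 664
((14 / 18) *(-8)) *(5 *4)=-1120 / 9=-124.44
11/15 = 0.73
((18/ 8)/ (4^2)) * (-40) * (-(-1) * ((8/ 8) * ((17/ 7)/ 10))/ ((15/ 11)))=-561/ 560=-1.00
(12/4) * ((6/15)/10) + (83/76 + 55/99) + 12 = 235427/17100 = 13.77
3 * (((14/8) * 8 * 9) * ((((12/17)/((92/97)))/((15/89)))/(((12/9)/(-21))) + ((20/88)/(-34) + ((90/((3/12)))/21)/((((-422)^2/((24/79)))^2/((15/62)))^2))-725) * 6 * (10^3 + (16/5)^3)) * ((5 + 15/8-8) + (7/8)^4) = 576608588536056663672800887063901510764047861/575000407679515058102295733967110000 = 1002796834.29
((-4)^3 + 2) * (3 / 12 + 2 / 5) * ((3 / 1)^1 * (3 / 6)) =-1209 / 20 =-60.45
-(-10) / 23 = 10 / 23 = 0.43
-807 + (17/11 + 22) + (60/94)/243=-32808616/41877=-783.45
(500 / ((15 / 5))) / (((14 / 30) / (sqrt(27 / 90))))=250 * sqrt(30) / 7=195.62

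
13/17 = 0.76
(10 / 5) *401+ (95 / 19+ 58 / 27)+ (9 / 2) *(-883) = -3164.35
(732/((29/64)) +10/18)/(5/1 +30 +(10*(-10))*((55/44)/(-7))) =2952439/96570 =30.57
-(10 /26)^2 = -25 /169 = -0.15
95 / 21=4.52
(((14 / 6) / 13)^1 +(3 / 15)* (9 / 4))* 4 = 491 / 195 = 2.52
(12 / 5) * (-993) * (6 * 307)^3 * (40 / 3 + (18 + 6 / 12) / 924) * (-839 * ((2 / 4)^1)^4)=16061365344040245819 / 1540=10429458015610549.23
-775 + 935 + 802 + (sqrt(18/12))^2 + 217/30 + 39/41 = 597586/615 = 971.68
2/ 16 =1/ 8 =0.12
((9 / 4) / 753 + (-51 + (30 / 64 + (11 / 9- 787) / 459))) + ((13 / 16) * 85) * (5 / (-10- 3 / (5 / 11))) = -11832639613 / 161997408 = -73.04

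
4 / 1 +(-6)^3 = -212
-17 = -17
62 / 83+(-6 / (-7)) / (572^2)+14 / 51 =4951615355 / 4847394552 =1.02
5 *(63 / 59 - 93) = -27120 / 59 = -459.66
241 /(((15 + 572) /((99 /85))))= 23859 /49895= 0.48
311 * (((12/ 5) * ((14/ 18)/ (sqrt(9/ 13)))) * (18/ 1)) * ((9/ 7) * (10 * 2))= 89568 * sqrt(13)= 322942.02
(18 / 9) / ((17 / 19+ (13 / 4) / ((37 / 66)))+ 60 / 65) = 36556 / 139189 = 0.26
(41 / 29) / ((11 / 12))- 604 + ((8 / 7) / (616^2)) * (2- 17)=-5800882291 / 9628696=-602.46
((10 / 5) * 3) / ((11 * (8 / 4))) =0.27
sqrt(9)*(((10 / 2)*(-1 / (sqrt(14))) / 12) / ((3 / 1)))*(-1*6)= 5*sqrt(14) / 28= 0.67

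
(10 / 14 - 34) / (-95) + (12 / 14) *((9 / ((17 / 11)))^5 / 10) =542395155124 / 944204905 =574.45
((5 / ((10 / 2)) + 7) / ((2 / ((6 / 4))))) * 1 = 6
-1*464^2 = -215296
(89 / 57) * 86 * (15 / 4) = 19135 / 38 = 503.55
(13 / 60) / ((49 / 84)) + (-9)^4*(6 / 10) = 137794 / 35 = 3936.97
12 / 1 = 12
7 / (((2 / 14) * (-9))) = -49 / 9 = -5.44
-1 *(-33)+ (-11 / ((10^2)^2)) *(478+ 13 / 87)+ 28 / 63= 85917233 / 2610000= 32.92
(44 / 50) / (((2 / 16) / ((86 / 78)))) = 7568 / 975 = 7.76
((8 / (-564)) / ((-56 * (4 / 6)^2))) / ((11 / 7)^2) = 0.00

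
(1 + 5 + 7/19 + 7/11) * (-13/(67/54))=-1027728/14003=-73.39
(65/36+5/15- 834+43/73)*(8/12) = -2184583/3942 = -554.18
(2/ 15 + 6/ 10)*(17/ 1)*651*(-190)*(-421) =649182842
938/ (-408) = -469/ 204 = -2.30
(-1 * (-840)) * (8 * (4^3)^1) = 430080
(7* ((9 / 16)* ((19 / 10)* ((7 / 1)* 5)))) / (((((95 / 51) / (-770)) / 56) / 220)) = -1333491390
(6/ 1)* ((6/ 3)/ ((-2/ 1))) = -6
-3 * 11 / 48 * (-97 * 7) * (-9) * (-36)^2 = -5444901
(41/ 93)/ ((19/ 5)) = 205/ 1767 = 0.12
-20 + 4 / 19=-376 / 19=-19.79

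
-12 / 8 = -3 / 2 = -1.50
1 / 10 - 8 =-79 / 10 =-7.90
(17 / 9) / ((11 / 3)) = 17 / 33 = 0.52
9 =9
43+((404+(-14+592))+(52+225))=1302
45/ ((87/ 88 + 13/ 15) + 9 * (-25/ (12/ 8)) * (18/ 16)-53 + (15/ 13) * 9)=-0.21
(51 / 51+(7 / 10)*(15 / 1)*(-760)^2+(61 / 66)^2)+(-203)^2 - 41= 26597604685 / 4356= 6105969.85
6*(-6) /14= -18 /7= -2.57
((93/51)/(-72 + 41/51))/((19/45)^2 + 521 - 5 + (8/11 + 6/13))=-26930475/543983976563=-0.00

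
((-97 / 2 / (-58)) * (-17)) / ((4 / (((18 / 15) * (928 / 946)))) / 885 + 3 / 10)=-515070 / 11009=-46.79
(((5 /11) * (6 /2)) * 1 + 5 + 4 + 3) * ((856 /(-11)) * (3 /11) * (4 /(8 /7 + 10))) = -1761648 /17303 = -101.81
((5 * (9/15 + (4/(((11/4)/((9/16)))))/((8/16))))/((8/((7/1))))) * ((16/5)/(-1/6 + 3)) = 10332/935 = 11.05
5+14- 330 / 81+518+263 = 21490 / 27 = 795.93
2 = 2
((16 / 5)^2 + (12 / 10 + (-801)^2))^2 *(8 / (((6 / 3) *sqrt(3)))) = 1029166307906884 *sqrt(3) / 1875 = 950703111857.49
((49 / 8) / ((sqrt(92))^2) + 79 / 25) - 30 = -492631 / 18400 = -26.77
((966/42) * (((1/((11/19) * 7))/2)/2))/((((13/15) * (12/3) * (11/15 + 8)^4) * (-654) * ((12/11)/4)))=-36871875/93476630924768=-0.00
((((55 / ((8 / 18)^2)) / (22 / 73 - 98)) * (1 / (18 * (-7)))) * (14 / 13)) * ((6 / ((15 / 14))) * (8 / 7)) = 7227 / 46358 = 0.16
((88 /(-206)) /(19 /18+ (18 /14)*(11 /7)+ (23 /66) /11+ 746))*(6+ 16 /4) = -23478840 /4117232699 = -0.01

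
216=216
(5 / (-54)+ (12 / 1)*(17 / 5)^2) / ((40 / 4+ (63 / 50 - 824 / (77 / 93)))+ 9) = -14410319 / 101347173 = -0.14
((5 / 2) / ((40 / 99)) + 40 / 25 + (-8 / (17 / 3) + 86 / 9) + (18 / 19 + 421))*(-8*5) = -101833061 / 5814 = -17515.15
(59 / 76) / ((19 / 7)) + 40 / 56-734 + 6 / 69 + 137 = -138540179 / 232484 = -595.91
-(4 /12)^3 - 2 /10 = -32 /135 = -0.24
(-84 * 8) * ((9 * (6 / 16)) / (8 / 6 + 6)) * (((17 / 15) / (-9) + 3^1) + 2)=-82908 / 55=-1507.42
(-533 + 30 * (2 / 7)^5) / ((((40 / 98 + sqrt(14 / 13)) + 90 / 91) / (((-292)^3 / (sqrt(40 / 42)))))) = -724774292508656 * sqrt(390) / 887795 + 129009824066540768 * sqrt(105) / 60902737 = 5583912240.30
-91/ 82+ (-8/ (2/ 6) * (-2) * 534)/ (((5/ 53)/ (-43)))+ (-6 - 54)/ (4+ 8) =-4790059401/ 410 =-11683071.71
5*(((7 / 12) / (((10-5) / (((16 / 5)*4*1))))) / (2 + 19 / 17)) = 2.39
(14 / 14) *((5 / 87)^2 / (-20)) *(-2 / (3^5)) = 5 / 3678534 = 0.00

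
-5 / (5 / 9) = -9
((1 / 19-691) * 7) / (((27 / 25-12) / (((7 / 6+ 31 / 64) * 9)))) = 6581.44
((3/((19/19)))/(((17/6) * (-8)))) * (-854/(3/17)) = 1281/2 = 640.50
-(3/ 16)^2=-9/ 256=-0.04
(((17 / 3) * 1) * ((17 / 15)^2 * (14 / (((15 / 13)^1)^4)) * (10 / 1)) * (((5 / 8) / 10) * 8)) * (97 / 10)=95277411047 / 34171875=2788.18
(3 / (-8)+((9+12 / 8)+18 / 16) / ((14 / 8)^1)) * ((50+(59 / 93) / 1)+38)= 964431 / 1736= 555.55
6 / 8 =3 / 4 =0.75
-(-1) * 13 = 13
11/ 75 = 0.15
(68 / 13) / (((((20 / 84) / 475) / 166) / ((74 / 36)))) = 138870620 / 39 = 3560785.13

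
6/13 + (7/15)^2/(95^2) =0.46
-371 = -371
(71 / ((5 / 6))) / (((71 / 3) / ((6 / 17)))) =108 / 85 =1.27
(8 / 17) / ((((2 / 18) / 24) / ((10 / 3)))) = 5760 / 17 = 338.82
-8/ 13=-0.62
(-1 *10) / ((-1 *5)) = 2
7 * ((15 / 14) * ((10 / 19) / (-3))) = -25 / 19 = -1.32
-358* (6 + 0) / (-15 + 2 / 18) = 9666 / 67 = 144.27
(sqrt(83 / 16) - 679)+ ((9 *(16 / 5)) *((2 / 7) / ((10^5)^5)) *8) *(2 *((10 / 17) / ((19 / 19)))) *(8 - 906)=-394536132812500000000004041 / 581054687500000000000000+ sqrt(83) / 4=-676.72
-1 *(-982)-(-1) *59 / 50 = 49159 / 50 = 983.18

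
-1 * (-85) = 85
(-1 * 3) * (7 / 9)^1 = -7 / 3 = -2.33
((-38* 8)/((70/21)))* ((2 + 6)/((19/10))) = -384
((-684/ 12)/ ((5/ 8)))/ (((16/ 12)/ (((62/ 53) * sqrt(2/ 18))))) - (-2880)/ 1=756132/ 265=2853.33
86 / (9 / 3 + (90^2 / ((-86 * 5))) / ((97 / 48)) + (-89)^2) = 179353 / 16506062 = 0.01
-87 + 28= -59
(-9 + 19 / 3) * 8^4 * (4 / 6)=-65536 / 9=-7281.78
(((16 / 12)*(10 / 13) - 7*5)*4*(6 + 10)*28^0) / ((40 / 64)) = -3478.97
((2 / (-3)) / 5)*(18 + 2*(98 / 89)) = -3596 / 1335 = -2.69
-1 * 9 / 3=-3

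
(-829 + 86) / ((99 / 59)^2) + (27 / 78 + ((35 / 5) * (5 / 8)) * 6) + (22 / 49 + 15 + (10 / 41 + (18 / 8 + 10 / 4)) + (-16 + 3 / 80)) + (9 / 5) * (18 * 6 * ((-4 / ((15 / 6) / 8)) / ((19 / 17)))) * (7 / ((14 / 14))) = -30771353711580799 / 1945392649200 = -15817.55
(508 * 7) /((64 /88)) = 9779 /2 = 4889.50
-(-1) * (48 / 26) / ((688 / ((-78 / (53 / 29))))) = -261 / 2279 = -0.11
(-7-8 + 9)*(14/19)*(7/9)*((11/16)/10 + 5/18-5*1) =328349/20520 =16.00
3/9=1/3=0.33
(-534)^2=285156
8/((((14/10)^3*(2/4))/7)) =2000/49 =40.82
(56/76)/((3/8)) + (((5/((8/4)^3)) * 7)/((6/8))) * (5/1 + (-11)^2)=42007/57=736.96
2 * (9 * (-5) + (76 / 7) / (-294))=-92686 / 1029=-90.07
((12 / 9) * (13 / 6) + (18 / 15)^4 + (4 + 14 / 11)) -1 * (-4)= 880804 / 61875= 14.24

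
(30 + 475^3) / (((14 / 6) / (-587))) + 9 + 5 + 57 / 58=-26961389228.59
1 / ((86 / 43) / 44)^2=484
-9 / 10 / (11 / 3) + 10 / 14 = 361 / 770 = 0.47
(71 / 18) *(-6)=-71 / 3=-23.67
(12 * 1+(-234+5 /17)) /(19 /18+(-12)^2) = -67842 /44387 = -1.53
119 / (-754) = -119 / 754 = -0.16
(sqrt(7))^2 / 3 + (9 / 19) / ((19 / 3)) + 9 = 12355 / 1083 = 11.41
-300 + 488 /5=-1012 /5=-202.40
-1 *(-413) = 413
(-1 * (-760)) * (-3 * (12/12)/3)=-760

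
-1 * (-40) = 40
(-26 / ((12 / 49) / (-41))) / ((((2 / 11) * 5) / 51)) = 4883879 / 20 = 244193.95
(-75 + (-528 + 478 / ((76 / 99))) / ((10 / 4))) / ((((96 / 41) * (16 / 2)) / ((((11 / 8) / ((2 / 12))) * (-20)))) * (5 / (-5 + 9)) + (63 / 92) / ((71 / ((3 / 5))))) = 10393248096 / 38095019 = 272.82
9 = 9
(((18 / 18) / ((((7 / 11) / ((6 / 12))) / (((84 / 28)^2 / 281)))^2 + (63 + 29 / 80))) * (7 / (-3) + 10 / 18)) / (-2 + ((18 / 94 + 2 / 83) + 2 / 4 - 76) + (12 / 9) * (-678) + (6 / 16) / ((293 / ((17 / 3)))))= 2549185284096 / 2311001398048850567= 0.00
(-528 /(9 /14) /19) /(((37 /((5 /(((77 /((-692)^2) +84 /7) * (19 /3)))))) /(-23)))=27138180608 /15351053173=1.77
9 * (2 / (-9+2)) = -18 / 7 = -2.57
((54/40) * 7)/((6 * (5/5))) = 63/40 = 1.58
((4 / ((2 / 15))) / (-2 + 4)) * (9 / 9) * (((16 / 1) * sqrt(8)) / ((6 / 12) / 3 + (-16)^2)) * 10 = 28800 * sqrt(2) / 1537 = 26.50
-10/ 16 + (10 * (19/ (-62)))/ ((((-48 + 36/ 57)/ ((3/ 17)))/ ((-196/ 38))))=-43249/ 63240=-0.68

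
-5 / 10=-1 / 2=-0.50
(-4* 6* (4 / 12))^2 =64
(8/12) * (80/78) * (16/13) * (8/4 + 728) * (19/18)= 648.46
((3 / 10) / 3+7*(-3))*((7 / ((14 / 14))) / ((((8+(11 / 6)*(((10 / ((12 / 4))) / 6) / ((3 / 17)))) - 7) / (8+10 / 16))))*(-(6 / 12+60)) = 989381547 / 87760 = 11273.72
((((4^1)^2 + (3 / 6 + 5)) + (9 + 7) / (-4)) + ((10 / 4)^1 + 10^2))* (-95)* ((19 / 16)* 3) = -81225 / 2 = -40612.50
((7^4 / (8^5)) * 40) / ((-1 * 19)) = -12005 / 77824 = -0.15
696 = 696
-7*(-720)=5040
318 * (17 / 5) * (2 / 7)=10812 / 35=308.91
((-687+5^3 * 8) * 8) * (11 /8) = 3443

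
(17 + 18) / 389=35 / 389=0.09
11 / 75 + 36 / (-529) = 3119 / 39675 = 0.08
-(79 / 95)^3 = -493039 / 857375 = -0.58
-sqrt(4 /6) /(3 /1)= -sqrt(6) /9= -0.27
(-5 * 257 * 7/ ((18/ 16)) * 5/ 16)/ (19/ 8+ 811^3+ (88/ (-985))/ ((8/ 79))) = -177201500/ 37829560068387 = -0.00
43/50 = 0.86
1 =1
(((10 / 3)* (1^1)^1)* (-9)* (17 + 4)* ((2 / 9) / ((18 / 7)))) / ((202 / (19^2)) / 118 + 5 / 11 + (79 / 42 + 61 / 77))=-1607222540 / 92471151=-17.38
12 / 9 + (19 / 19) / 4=19 / 12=1.58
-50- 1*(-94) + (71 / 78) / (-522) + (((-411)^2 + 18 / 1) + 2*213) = 6897656773 / 40716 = 169409.00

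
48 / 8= 6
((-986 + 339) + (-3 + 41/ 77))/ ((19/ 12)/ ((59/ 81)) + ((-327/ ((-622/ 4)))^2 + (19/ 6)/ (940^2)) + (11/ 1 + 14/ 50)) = -1512961642204461600/ 41642641508214901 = -36.33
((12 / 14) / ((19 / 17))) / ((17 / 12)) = 72 / 133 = 0.54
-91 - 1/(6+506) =-46593/512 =-91.00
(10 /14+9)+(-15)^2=1643 /7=234.71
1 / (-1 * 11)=-1 / 11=-0.09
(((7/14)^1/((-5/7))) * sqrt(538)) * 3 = -48.71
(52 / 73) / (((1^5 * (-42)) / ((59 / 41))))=-1534 / 62853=-0.02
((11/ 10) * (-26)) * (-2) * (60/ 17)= 3432/ 17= 201.88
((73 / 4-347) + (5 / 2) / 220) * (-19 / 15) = 183217 / 440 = 416.40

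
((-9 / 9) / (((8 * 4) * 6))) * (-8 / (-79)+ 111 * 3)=-26315 / 15168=-1.73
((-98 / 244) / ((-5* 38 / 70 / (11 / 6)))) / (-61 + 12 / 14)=-0.00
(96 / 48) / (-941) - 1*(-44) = 41402 / 941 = 44.00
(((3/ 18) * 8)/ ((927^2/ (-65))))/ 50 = -26/ 12889935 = -0.00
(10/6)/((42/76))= 190/63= 3.02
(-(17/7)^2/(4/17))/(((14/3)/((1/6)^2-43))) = 1085773/4704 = 230.82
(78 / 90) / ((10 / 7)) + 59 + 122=27241 / 150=181.61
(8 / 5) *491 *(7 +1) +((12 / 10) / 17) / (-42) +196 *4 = 841187 / 119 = 7068.80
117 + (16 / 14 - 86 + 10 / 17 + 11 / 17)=3972 / 119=33.38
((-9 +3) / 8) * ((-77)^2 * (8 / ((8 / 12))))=-53361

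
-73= -73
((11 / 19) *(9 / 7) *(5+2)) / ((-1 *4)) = -99 / 76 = -1.30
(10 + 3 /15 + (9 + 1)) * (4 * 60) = 4848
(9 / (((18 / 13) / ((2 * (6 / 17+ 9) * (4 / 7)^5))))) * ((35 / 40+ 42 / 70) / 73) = 15609984 / 104287435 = 0.15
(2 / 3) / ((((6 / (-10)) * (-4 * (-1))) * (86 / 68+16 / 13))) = -1105 / 9927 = -0.11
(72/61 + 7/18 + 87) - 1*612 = -574727/1098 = -523.43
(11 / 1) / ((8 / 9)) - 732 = -5757 / 8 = -719.62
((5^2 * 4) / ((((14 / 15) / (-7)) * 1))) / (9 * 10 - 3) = -250 / 29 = -8.62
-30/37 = -0.81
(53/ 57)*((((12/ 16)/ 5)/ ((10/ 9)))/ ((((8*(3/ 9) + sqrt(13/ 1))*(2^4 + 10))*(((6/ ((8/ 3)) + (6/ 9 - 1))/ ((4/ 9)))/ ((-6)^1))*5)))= 432/ 710125 - 162*sqrt(13)/ 710125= -0.00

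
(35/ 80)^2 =49/ 256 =0.19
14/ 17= 0.82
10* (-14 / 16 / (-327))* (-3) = -35 / 436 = -0.08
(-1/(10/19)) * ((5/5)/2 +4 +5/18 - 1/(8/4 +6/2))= -1957/225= -8.70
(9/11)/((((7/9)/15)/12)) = 14580/77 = 189.35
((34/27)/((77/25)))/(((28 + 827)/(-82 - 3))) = -14450/355509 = -0.04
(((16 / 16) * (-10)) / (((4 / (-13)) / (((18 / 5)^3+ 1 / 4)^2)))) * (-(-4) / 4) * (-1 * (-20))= 7150561717 / 5000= 1430112.34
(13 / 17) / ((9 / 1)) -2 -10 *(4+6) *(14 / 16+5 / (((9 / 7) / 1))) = -48787 / 102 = -478.30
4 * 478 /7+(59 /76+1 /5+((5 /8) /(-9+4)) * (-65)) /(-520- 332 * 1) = 1238009821 /4532640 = 273.13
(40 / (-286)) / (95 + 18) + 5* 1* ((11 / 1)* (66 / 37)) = 58656430 / 597883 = 98.11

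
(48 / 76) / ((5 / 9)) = 108 / 95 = 1.14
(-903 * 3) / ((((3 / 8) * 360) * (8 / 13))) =-3913 / 120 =-32.61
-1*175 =-175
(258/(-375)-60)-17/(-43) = -324073/5375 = -60.29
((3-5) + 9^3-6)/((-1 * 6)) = -721/6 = -120.17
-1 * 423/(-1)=423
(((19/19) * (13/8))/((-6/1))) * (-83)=1079/48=22.48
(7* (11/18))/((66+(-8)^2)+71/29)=2233/69138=0.03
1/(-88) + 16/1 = 1407/88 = 15.99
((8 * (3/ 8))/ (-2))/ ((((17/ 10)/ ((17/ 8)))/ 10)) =-75/ 4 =-18.75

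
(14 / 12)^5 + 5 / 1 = 55687 / 7776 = 7.16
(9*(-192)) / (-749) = 1728 / 749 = 2.31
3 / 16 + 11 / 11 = 19 / 16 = 1.19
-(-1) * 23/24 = 23/24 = 0.96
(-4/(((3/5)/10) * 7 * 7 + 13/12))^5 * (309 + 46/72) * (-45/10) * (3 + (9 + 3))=732499200000000000/36080953149617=20301.55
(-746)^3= -415160936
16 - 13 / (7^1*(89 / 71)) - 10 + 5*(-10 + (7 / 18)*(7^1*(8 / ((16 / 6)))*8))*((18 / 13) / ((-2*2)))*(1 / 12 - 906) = 2810789075 / 32396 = 86763.46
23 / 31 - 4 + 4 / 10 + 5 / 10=-731 / 310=-2.36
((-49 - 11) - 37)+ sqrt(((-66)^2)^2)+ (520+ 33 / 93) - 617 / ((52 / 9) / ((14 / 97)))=372454519 / 78182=4763.94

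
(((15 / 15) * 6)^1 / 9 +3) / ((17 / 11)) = 121 / 51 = 2.37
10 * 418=4180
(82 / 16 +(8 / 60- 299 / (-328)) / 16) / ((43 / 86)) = 408581 / 39360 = 10.38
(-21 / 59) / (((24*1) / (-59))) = 7 / 8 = 0.88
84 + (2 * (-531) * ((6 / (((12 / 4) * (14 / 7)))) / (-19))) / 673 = 1075170 / 12787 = 84.08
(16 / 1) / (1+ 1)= 8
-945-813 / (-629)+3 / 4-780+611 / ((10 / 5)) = -1417.46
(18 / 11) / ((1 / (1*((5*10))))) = 900 / 11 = 81.82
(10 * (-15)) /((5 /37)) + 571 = -539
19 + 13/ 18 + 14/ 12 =188/ 9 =20.89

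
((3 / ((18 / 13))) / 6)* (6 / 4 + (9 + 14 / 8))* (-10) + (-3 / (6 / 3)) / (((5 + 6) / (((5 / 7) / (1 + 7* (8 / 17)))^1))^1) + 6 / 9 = -17642257 / 404712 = -43.59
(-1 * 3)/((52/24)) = -18/13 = -1.38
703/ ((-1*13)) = -703/ 13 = -54.08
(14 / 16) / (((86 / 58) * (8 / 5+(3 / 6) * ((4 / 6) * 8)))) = 3045 / 22016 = 0.14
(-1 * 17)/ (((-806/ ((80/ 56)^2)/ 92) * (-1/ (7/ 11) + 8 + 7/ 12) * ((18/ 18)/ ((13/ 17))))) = 55200/ 127813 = 0.43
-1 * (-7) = 7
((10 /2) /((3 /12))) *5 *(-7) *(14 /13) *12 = -117600 /13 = -9046.15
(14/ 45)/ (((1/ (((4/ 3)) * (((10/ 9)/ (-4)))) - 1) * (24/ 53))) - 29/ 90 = -2537/ 4995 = -0.51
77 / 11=7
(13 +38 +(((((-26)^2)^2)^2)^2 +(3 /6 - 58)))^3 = 82931725705091616965217150000000000000000000000000000000000000000000.00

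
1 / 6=0.17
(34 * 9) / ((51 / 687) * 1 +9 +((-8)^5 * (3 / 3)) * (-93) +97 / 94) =2195652 / 21866355523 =0.00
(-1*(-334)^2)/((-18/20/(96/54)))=17848960/81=220357.53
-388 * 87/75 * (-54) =607608/25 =24304.32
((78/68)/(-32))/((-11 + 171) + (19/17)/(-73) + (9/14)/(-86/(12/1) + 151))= -17198727/76762860032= -0.00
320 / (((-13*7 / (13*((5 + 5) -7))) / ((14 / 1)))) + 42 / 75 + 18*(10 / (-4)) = -49111 / 25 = -1964.44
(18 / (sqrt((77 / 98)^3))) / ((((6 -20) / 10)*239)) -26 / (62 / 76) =-988 / 31 -180*sqrt(154) / 28919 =-31.95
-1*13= -13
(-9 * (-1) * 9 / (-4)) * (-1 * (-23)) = -1863 / 4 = -465.75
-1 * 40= -40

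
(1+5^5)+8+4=3138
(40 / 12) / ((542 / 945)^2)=1488375 / 146882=10.13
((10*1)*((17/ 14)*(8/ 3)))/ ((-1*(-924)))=170/ 4851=0.04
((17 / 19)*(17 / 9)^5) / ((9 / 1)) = 24137569 / 10097379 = 2.39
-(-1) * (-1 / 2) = -0.50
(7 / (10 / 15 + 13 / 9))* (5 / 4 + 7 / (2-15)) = 2331 / 988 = 2.36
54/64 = 27/32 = 0.84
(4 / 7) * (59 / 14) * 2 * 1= 236 / 49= 4.82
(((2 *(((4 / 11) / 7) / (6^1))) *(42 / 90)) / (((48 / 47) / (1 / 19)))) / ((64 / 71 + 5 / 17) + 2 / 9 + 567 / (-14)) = -56729 / 5323863270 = -0.00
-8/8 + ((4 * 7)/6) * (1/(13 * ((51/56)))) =-1205/1989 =-0.61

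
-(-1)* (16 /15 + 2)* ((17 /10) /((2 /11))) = 4301 /150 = 28.67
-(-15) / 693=5 / 231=0.02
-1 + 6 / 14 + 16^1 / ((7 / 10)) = 156 / 7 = 22.29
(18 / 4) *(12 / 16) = 27 / 8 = 3.38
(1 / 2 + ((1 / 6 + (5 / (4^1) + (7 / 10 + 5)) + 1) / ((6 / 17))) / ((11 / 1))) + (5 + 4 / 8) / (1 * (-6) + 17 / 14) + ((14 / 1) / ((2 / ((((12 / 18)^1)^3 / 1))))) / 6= 4267337 / 2387880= 1.79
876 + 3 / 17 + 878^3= 11506229479 / 17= 676837028.18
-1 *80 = -80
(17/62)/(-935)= -1/3410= -0.00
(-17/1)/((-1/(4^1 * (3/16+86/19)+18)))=47617/76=626.54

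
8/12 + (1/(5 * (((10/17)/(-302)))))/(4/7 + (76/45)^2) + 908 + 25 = 903.68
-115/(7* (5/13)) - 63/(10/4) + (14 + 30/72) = -22469/420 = -53.50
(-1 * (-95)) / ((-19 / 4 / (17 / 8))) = -85 / 2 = -42.50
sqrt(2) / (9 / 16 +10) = 16 *sqrt(2) / 169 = 0.13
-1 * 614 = -614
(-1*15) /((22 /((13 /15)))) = -13 /22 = -0.59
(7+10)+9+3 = 29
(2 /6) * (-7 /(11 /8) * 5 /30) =-28 /99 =-0.28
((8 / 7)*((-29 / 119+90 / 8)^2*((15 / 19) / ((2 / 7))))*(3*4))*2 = 2470240890 / 269059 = 9181.04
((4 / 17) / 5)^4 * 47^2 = 0.01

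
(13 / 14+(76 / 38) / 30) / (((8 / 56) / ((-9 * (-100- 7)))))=67089 / 10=6708.90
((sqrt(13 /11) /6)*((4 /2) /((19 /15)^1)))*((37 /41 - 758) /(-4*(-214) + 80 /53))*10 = -2.53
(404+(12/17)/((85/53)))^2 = 163571.83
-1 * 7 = -7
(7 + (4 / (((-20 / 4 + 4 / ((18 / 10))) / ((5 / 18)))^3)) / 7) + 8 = 15.00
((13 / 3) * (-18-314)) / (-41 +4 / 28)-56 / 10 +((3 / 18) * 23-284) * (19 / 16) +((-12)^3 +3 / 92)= -82217033 / 40480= -2031.05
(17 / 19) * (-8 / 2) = -68 / 19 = -3.58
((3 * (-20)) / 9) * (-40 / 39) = 800 / 117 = 6.84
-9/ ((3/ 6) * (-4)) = 9/ 2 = 4.50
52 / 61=0.85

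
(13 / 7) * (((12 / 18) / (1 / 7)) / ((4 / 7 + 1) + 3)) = 91 / 48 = 1.90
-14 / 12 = -7 / 6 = -1.17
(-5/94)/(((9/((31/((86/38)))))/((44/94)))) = -32395/854883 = -0.04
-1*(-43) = 43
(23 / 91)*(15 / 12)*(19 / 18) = 2185 / 6552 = 0.33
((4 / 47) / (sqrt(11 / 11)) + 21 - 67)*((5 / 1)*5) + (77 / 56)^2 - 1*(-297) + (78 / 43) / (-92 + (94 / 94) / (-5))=-50623901671 / 59627584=-849.00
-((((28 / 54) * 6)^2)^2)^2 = -8776.56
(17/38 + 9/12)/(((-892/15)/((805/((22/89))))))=-97795425/1491424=-65.57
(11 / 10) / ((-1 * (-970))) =11 / 9700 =0.00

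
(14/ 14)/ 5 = 1/ 5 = 0.20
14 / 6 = 7 / 3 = 2.33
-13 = -13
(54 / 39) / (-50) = -9 / 325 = -0.03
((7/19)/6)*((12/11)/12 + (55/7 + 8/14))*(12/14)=656/1463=0.45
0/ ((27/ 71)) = 0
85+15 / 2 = 185 / 2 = 92.50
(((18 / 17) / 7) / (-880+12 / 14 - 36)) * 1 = -9 / 54451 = -0.00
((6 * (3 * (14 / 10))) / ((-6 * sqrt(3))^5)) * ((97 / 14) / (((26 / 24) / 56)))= -679 * sqrt(3) / 15795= -0.07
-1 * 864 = -864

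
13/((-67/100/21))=-27300/67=-407.46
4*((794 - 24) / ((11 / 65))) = 18200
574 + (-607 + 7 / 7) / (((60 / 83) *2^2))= 14577 / 40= 364.42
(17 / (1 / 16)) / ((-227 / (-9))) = 2448 / 227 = 10.78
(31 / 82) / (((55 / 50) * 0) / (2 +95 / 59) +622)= 31 / 51004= 0.00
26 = 26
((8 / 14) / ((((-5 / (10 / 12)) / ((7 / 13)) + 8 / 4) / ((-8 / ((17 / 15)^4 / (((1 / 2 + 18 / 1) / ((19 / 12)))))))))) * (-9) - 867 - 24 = -1464501384 / 1586899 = -922.87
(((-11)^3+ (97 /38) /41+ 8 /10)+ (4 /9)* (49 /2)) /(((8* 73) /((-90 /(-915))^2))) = -92492537 /4232042140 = -0.02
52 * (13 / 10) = 338 / 5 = 67.60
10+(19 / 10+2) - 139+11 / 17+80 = -7557 / 170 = -44.45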